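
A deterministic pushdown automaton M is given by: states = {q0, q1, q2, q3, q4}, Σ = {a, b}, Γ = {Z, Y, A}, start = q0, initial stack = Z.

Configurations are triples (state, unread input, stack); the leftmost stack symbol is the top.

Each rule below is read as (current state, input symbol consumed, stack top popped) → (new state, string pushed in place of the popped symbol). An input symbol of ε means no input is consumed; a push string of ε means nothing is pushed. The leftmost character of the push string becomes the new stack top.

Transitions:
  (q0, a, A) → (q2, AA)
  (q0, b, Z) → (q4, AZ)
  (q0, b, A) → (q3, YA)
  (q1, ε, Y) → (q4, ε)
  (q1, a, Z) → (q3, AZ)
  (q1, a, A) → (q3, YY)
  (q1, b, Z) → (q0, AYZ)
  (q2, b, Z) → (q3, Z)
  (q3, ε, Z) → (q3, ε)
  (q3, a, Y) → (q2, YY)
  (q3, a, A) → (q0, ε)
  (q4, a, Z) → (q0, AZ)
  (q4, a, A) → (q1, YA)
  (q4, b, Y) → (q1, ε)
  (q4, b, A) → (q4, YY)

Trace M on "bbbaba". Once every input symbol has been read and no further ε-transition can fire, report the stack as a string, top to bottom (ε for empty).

(q0, bbbaba, Z)
  read b, top Z: go to q4, push AZ → (q4, bbaba, AZ)
  read b, top A: go to q4, push YY → (q4, baba, YYZ)
  read b, top Y: go to q1, push ε → (q1, aba, YZ)
  ε-move, top Y: go to q4, push ε → (q4, aba, Z)
  read a, top Z: go to q0, push AZ → (q0, ba, AZ)
  read b, top A: go to q3, push YA → (q3, a, YAZ)
  read a, top Y: go to q2, push YY → (q2, ε, YYAZ)
All input consumed in state q2 with stack YYAZ.

YYAZ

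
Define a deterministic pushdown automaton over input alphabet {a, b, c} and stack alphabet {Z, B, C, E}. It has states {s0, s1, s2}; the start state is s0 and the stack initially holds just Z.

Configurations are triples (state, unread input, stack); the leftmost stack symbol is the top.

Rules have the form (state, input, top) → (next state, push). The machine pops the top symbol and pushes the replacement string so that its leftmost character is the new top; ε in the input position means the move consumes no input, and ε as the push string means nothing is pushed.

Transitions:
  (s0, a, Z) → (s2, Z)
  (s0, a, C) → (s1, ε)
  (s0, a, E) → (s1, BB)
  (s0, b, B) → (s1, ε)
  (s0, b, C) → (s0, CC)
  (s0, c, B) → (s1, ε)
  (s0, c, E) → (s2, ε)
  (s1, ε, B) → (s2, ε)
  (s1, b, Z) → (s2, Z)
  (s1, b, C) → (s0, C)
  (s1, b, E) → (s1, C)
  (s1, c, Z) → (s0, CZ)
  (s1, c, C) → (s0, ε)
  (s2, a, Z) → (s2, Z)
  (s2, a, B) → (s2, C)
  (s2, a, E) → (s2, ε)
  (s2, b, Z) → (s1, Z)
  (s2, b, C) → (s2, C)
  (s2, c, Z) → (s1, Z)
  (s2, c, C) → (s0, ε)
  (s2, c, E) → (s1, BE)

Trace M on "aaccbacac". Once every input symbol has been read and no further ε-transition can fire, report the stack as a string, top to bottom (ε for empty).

(s0, aaccbacac, Z) ⊢ (s2, accbacac, Z) ⊢ (s2, ccbacac, Z) ⊢ (s1, cbacac, Z) ⊢ (s0, bacac, CZ) ⊢ (s0, acac, CCZ) ⊢ (s1, cac, CZ) ⊢ (s0, ac, Z) ⊢ (s2, c, Z) ⊢ (s1, ε, Z)
All input consumed in state s1 with stack Z.

Z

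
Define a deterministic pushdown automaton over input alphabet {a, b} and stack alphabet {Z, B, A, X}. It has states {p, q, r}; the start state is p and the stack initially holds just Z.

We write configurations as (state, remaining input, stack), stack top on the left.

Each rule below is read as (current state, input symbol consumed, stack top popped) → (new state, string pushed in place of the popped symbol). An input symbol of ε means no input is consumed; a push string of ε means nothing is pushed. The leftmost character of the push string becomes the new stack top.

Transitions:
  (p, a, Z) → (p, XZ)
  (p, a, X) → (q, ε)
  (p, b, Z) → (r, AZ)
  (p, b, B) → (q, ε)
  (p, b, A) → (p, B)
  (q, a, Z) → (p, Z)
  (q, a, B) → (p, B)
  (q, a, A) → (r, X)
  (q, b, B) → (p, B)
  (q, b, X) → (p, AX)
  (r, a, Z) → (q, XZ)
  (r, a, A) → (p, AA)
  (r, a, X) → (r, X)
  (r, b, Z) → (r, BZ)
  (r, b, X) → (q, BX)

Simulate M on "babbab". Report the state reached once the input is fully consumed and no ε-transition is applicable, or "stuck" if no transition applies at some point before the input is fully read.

(p, babbab, Z)
  read b, top Z: go to r, push AZ → (r, abbab, AZ)
  read a, top A: go to p, push AA → (p, bbab, AAZ)
  read b, top A: go to p, push B → (p, bab, BAZ)
  read b, top B: go to q, push ε → (q, ab, AZ)
  read a, top A: go to r, push X → (r, b, XZ)
  read b, top X: go to q, push BX → (q, ε, BXZ)
All input consumed; M is in state q.

q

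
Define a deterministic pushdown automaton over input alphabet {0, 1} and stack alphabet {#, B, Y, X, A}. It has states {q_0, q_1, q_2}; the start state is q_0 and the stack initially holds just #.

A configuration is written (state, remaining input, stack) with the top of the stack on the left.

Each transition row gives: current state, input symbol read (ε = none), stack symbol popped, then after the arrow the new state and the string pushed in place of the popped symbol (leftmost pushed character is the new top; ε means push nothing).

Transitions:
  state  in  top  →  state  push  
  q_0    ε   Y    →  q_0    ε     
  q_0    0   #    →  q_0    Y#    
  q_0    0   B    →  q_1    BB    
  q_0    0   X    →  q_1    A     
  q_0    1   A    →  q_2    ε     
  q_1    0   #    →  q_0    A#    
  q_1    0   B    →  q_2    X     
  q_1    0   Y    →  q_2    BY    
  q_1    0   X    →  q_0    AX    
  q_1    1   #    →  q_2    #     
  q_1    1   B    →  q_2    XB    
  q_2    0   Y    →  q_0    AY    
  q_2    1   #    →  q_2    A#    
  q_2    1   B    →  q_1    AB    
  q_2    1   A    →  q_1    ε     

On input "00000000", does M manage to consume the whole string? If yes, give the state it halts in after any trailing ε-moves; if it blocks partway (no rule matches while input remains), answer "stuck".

q_0

(q_0, 00000000, #)
  read 0, top #: go to q_0, push Y# → (q_0, 0000000, Y#)
  ε-move, top Y: go to q_0, push ε → (q_0, 0000000, #)
  read 0, top #: go to q_0, push Y# → (q_0, 000000, Y#)
  ε-move, top Y: go to q_0, push ε → (q_0, 000000, #)
  read 0, top #: go to q_0, push Y# → (q_0, 00000, Y#)
  ε-move, top Y: go to q_0, push ε → (q_0, 00000, #)
  read 0, top #: go to q_0, push Y# → (q_0, 0000, Y#)
  ε-move, top Y: go to q_0, push ε → (q_0, 0000, #)
  read 0, top #: go to q_0, push Y# → (q_0, 000, Y#)
  ε-move, top Y: go to q_0, push ε → (q_0, 000, #)
  read 0, top #: go to q_0, push Y# → (q_0, 00, Y#)
  ε-move, top Y: go to q_0, push ε → (q_0, 00, #)
  read 0, top #: go to q_0, push Y# → (q_0, 0, Y#)
  ε-move, top Y: go to q_0, push ε → (q_0, 0, #)
  read 0, top #: go to q_0, push Y# → (q_0, ε, Y#)
  ε-move, top Y: go to q_0, push ε → (q_0, ε, #)
All input consumed; M is in state q_0.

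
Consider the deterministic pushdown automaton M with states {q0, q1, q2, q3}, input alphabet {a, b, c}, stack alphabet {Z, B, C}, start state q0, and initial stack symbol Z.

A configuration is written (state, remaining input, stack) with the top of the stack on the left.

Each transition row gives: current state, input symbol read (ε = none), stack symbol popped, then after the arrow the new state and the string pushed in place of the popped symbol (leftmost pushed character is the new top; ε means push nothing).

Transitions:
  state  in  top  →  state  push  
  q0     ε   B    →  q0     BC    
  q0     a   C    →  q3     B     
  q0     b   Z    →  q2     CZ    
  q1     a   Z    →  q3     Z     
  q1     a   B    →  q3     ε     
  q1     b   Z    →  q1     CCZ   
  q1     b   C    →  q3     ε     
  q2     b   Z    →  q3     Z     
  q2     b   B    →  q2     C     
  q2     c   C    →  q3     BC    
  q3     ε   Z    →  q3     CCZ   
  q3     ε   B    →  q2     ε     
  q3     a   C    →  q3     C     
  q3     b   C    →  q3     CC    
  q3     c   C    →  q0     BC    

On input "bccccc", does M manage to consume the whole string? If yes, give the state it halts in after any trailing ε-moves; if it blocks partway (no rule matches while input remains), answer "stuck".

q2

(q0, bccccc, Z) ⊢ (q2, ccccc, CZ) ⊢ (q3, cccc, BCZ) ⊢ (q2, cccc, CZ) ⊢ (q3, ccc, BCZ) ⊢ (q2, ccc, CZ) ⊢ (q3, cc, BCZ) ⊢ (q2, cc, CZ) ⊢ (q3, c, BCZ) ⊢ (q2, c, CZ) ⊢ (q3, ε, BCZ) ⊢ (q2, ε, CZ)
All input consumed; M is in state q2.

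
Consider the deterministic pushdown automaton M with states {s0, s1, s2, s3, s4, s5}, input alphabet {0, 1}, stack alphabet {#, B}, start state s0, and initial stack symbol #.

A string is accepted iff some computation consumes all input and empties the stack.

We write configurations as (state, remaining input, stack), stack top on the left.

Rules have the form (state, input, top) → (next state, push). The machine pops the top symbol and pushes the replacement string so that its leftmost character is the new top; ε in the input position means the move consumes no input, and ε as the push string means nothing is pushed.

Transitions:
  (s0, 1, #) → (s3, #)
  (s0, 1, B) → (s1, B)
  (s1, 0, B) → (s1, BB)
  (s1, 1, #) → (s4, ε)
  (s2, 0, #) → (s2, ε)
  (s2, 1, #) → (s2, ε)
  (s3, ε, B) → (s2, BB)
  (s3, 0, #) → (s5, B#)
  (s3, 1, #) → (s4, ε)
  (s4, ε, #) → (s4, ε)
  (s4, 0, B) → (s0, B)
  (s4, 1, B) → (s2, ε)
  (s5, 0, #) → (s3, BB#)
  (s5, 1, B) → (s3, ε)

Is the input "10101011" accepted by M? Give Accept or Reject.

Accept

(s0, 10101011, #)
  read 1, top #: go to s3, push # → (s3, 0101011, #)
  read 0, top #: go to s5, push B# → (s5, 101011, B#)
  read 1, top B: go to s3, push ε → (s3, 01011, #)
  read 0, top #: go to s5, push B# → (s5, 1011, B#)
  read 1, top B: go to s3, push ε → (s3, 011, #)
  read 0, top #: go to s5, push B# → (s5, 11, B#)
  read 1, top B: go to s3, push ε → (s3, 1, #)
  read 1, top #: go to s4, push ε → (s4, ε, ε)
All input consumed and the stack is empty.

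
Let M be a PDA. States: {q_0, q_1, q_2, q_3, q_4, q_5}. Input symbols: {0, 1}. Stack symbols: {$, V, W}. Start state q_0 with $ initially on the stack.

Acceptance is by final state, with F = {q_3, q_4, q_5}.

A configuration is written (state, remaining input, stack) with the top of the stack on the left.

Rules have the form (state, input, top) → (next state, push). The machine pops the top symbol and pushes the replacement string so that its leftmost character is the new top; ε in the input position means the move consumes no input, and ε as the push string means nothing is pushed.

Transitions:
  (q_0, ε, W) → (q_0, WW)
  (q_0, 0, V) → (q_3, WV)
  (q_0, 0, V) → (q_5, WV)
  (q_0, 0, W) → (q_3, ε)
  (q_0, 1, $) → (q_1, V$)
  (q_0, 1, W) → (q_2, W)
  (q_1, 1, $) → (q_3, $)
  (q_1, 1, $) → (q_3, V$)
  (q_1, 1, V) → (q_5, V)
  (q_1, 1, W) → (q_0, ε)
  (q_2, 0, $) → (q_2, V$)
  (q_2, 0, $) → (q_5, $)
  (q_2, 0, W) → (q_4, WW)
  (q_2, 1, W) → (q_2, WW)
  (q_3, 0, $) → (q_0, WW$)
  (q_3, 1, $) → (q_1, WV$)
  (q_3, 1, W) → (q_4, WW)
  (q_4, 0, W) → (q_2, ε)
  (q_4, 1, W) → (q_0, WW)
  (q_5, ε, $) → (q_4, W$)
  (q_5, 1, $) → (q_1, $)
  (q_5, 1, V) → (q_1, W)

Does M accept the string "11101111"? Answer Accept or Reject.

Reject

No computation consumes all input and reaches a final state.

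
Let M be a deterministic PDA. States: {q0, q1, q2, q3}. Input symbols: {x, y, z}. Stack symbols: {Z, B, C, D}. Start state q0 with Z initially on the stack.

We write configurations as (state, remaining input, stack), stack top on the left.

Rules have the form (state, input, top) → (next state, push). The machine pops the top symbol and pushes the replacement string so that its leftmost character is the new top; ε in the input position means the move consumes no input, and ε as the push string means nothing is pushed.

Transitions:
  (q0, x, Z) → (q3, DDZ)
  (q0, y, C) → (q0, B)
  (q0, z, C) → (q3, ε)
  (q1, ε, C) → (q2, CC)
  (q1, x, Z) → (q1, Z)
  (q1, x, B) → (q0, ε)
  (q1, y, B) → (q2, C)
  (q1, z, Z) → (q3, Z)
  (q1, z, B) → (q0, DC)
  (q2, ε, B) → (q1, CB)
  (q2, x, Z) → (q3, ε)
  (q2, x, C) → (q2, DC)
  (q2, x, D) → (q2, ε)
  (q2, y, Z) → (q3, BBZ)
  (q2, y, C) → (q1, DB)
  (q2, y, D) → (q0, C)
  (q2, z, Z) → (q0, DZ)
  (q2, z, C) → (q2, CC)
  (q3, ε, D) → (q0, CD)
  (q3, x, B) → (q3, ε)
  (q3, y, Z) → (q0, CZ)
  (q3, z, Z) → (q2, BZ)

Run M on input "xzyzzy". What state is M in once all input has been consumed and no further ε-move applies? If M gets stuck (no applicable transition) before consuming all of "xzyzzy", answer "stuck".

stuck

(q0, xzyzzy, Z) ⊢ (q3, zyzzy, DDZ) ⊢ (q0, zyzzy, CDDZ) ⊢ (q3, yzzy, DDZ) ⊢ (q0, yzzy, CDDZ) ⊢ (q0, zzy, BDDZ)
No transition for (q0, z, top B); M blocks with input zzy remaining.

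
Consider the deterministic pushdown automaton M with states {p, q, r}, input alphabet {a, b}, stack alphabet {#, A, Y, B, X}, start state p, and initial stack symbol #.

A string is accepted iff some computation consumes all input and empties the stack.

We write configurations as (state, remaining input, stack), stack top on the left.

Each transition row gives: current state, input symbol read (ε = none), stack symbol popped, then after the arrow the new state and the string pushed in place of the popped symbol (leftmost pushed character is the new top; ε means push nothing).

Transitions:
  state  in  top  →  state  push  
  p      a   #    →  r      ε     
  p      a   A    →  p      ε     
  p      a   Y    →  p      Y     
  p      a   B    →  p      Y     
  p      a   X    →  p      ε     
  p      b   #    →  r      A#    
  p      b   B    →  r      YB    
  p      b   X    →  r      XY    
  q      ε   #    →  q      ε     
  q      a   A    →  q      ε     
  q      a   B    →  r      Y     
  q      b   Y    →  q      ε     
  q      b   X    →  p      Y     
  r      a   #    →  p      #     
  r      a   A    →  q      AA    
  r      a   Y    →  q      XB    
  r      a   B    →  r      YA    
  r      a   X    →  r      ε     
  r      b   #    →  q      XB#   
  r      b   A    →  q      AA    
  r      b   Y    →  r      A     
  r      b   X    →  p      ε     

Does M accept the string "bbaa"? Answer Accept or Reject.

Accept

(p, bbaa, #)
  read b, top #: go to r, push A# → (r, baa, A#)
  read b, top A: go to q, push AA → (q, aa, AA#)
  read a, top A: go to q, push ε → (q, a, A#)
  read a, top A: go to q, push ε → (q, ε, #)
  ε-move, top #: go to q, push ε → (q, ε, ε)
All input consumed and the stack is empty.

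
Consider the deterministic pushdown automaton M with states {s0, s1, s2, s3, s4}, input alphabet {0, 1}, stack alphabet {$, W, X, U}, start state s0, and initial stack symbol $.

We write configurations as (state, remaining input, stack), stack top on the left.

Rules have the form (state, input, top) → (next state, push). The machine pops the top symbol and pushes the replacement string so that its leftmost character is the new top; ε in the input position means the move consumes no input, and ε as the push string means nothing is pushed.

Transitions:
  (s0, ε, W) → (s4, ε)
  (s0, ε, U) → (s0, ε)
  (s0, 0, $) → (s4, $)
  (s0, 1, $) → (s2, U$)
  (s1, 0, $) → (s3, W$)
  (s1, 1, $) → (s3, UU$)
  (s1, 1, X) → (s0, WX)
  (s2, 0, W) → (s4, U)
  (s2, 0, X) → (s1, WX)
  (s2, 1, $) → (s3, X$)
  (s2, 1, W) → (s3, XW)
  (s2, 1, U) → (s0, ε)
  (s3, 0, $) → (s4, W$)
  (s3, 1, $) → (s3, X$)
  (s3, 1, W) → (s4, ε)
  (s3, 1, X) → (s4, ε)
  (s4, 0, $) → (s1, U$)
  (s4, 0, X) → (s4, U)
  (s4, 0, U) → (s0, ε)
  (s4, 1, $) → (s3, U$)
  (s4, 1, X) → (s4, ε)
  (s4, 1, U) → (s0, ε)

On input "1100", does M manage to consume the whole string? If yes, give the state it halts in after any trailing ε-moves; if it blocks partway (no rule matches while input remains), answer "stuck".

(s0, 1100, $)
  read 1, top $: go to s2, push U$ → (s2, 100, U$)
  read 1, top U: go to s0, push ε → (s0, 00, $)
  read 0, top $: go to s4, push $ → (s4, 0, $)
  read 0, top $: go to s1, push U$ → (s1, ε, U$)
All input consumed; M is in state s1.

s1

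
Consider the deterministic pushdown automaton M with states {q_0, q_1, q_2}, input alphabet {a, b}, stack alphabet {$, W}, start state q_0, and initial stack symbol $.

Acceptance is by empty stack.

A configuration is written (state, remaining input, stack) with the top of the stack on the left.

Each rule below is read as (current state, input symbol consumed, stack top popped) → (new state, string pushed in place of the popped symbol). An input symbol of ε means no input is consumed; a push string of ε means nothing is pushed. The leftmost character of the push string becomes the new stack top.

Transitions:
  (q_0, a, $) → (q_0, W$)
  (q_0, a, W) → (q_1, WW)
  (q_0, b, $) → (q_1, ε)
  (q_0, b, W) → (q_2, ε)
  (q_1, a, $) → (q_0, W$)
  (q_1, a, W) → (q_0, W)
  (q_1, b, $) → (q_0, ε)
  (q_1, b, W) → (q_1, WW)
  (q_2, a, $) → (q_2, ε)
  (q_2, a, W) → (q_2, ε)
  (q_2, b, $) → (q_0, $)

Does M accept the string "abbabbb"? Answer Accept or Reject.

(q_0, abbabbb, $)
  read a, top $: go to q_0, push W$ → (q_0, bbabbb, W$)
  read b, top W: go to q_2, push ε → (q_2, babbb, $)
  read b, top $: go to q_0, push $ → (q_0, abbb, $)
  read a, top $: go to q_0, push W$ → (q_0, bbb, W$)
  read b, top W: go to q_2, push ε → (q_2, bb, $)
  read b, top $: go to q_0, push $ → (q_0, b, $)
  read b, top $: go to q_1, push ε → (q_1, ε, ε)
All input consumed and the stack is empty.

Accept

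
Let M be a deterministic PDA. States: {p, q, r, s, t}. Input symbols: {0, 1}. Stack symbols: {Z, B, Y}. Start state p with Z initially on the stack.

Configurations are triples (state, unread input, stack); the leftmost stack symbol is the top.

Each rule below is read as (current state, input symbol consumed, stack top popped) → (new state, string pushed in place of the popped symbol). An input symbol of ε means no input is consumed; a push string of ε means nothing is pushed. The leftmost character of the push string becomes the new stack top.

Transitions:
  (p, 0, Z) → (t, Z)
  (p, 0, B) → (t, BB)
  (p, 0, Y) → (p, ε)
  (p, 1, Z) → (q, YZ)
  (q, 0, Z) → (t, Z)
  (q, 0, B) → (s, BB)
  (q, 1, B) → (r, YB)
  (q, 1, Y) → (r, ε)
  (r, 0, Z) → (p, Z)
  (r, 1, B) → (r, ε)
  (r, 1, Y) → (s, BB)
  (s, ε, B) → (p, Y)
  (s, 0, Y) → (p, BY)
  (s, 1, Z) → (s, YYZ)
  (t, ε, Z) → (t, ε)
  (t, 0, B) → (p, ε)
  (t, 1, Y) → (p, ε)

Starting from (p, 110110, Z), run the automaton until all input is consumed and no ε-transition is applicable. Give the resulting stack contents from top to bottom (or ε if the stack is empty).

Z

(p, 110110, Z)
  read 1, top Z: go to q, push YZ → (q, 10110, YZ)
  read 1, top Y: go to r, push ε → (r, 0110, Z)
  read 0, top Z: go to p, push Z → (p, 110, Z)
  read 1, top Z: go to q, push YZ → (q, 10, YZ)
  read 1, top Y: go to r, push ε → (r, 0, Z)
  read 0, top Z: go to p, push Z → (p, ε, Z)
All input consumed in state p with stack Z.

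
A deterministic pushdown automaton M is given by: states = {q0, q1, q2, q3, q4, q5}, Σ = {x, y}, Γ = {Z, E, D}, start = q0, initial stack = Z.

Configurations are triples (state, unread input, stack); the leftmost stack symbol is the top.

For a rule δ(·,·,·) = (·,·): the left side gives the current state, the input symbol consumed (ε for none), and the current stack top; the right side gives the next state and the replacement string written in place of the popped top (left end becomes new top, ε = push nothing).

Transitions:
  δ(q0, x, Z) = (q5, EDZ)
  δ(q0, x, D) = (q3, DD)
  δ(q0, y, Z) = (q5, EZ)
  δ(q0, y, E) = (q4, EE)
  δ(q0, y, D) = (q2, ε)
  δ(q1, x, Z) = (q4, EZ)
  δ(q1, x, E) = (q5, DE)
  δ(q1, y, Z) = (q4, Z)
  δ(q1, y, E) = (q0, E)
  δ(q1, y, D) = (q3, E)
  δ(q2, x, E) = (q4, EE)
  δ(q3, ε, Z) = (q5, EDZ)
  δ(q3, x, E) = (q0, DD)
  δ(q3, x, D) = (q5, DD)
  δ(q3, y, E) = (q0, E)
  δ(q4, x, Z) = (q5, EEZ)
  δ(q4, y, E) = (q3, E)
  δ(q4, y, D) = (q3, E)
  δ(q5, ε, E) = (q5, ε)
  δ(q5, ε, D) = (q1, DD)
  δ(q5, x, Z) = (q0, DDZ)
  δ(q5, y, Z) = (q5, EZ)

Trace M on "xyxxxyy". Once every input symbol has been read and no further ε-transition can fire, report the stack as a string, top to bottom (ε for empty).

EDDDDDZ

(q0, xyxxxyy, Z) ⊢ (q5, yxxxyy, EDZ) ⊢ (q5, yxxxyy, DZ) ⊢ (q1, yxxxyy, DDZ) ⊢ (q3, xxxyy, EDZ) ⊢ (q0, xxyy, DDDZ) ⊢ (q3, xyy, DDDDZ) ⊢ (q5, yy, DDDDDZ) ⊢ (q1, yy, DDDDDDZ) ⊢ (q3, y, EDDDDDZ) ⊢ (q0, ε, EDDDDDZ)
All input consumed in state q0 with stack EDDDDDZ.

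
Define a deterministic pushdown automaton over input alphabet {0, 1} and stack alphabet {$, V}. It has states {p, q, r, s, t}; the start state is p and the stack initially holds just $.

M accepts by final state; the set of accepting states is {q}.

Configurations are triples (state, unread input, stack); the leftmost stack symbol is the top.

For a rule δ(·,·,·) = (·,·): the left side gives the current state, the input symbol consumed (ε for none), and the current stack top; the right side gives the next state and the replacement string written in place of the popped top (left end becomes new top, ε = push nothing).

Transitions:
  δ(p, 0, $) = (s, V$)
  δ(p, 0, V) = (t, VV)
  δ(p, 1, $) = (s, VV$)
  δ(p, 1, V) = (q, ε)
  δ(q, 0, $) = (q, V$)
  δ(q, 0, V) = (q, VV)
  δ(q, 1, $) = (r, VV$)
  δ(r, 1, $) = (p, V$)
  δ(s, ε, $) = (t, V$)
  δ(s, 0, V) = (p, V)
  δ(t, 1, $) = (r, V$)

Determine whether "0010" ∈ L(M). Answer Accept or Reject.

Accept

(p, 0010, $)
  read 0, top $: go to s, push V$ → (s, 010, V$)
  read 0, top V: go to p, push V → (p, 10, V$)
  read 1, top V: go to q, push ε → (q, 0, $)
  read 0, top $: go to q, push V$ → (q, ε, V$)
All input consumed; state q ∈ F.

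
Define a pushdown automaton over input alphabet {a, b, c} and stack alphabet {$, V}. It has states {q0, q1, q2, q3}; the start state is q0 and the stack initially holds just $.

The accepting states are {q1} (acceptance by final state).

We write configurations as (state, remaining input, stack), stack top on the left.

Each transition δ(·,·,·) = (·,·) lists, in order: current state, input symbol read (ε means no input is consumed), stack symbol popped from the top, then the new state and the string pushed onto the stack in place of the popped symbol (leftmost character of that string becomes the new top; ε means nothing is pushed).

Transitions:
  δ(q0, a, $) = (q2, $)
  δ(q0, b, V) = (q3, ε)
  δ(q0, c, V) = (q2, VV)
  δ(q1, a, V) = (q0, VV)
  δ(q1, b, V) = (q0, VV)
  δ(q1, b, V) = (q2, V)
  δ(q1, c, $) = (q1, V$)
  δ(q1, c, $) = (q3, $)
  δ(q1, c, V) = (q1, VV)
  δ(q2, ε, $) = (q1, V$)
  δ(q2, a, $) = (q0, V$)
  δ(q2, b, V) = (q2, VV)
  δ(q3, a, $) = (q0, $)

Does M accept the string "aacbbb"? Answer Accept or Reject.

No computation consumes all input and reaches a final state.

Reject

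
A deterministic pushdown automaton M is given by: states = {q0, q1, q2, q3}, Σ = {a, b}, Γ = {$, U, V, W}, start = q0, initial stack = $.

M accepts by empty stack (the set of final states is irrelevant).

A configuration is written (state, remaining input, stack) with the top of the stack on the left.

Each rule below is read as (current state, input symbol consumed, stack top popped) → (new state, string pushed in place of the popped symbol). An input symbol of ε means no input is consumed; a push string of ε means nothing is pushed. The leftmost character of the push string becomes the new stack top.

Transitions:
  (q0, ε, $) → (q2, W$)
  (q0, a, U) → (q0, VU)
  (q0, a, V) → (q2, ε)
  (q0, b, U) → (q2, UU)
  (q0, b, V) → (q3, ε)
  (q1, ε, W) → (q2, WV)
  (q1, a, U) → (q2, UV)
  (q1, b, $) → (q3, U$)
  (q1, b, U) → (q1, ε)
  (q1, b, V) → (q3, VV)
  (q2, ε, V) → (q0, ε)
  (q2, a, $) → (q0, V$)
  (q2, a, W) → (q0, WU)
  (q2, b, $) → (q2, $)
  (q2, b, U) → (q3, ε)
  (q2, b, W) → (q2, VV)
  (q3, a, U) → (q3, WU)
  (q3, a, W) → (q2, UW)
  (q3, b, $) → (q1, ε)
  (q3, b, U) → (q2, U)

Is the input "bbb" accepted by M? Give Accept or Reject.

(q0, bbb, $)
  ε-move, top $: go to q2, push W$ → (q2, bbb, W$)
  read b, top W: go to q2, push VV → (q2, bb, VV$)
  ε-move, top V: go to q0, push ε → (q0, bb, V$)
  read b, top V: go to q3, push ε → (q3, b, $)
  read b, top $: go to q1, push ε → (q1, ε, ε)
All input consumed and the stack is empty.

Accept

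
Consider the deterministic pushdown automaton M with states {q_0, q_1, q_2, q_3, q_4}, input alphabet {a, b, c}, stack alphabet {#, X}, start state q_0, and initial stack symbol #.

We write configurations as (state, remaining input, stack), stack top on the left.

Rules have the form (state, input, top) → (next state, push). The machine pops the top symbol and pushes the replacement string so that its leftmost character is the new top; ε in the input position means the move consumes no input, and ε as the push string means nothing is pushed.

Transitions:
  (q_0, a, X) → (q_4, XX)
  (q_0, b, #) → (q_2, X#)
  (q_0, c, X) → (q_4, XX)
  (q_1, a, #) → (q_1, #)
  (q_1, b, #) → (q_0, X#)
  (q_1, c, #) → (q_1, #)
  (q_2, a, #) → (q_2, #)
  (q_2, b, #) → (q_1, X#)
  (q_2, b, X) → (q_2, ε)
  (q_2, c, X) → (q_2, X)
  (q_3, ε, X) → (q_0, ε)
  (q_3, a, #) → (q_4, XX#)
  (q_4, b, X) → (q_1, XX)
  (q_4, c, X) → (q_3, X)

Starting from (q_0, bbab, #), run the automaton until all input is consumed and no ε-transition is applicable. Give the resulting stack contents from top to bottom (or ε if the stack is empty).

X#

(q_0, bbab, #)
  read b, top #: go to q_2, push X# → (q_2, bab, X#)
  read b, top X: go to q_2, push ε → (q_2, ab, #)
  read a, top #: go to q_2, push # → (q_2, b, #)
  read b, top #: go to q_1, push X# → (q_1, ε, X#)
All input consumed in state q_1 with stack X#.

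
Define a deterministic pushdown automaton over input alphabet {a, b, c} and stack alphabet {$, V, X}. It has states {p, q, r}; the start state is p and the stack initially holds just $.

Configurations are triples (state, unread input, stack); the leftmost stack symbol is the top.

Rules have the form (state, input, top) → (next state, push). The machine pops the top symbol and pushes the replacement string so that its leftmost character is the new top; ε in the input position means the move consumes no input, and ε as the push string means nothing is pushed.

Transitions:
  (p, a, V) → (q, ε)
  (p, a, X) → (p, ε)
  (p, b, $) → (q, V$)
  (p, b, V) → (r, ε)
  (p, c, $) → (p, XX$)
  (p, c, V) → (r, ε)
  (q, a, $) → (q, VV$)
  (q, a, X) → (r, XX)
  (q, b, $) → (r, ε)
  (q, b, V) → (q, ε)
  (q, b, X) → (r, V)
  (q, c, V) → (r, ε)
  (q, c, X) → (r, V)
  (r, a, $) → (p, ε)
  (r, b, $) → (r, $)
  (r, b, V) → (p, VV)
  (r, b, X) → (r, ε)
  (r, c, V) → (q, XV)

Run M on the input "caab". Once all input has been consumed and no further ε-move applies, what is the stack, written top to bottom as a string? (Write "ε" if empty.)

(p, caab, $)
  read c, top $: go to p, push XX$ → (p, aab, XX$)
  read a, top X: go to p, push ε → (p, ab, X$)
  read a, top X: go to p, push ε → (p, b, $)
  read b, top $: go to q, push V$ → (q, ε, V$)
All input consumed in state q with stack V$.

V$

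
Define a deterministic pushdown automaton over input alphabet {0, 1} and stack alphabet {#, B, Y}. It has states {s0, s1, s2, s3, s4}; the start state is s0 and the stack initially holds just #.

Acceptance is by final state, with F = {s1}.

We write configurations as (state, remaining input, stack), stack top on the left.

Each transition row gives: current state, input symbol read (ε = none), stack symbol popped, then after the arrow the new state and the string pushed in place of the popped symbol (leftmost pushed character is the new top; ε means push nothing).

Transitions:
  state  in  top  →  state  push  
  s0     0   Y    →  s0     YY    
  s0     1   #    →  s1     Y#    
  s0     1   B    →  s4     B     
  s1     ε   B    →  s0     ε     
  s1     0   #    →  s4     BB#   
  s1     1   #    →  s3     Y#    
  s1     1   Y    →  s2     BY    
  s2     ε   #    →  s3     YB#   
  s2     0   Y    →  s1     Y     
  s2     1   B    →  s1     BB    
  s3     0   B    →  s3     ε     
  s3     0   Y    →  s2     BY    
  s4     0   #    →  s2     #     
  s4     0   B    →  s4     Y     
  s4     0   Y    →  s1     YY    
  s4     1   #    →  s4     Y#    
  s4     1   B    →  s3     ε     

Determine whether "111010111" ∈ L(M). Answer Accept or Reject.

Reject

(s0, 111010111, #) ⊢ (s1, 11010111, Y#) ⊢ (s2, 1010111, BY#) ⊢ (s1, 010111, BBY#) ⊢ (s0, 010111, BY#)
No transition applies at (s0, 010111, BY#); input not fully consumed.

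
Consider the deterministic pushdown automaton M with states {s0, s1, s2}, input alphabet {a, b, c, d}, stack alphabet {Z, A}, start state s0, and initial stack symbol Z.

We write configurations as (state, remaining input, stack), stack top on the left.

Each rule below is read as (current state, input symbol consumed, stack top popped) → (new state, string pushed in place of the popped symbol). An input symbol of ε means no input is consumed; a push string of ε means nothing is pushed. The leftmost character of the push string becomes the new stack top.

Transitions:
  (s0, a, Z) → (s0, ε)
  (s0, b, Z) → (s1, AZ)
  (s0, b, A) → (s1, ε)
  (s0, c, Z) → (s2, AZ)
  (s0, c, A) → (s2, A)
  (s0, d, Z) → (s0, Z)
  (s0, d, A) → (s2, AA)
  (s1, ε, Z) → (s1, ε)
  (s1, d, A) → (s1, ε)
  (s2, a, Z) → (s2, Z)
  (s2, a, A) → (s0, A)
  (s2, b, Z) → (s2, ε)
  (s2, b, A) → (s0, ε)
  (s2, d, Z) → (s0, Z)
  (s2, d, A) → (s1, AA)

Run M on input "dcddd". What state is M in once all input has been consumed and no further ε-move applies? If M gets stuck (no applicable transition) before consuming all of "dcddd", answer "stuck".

s1

(s0, dcddd, Z) ⊢ (s0, cddd, Z) ⊢ (s2, ddd, AZ) ⊢ (s1, dd, AAZ) ⊢ (s1, d, AZ) ⊢ (s1, ε, Z) ⊢ (s1, ε, ε)
All input consumed; M is in state s1.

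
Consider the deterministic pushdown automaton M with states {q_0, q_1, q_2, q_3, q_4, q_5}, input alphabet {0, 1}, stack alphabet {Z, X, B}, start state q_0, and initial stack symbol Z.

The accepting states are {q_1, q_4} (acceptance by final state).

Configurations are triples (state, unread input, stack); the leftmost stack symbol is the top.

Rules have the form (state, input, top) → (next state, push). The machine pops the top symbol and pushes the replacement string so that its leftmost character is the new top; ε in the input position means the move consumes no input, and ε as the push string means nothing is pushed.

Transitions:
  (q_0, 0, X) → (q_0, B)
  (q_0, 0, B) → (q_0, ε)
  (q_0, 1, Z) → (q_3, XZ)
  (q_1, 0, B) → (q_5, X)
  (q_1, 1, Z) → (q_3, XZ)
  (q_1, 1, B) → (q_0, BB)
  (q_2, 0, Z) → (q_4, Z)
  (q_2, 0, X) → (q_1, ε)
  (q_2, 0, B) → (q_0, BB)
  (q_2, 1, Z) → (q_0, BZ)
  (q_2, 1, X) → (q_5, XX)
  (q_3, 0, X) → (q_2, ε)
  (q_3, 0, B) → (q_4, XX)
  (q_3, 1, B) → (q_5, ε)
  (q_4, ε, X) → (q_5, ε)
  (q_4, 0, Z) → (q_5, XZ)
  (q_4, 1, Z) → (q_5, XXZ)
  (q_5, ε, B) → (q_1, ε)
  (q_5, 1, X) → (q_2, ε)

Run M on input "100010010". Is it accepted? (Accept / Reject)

(q_0, 100010010, Z) ⊢ (q_3, 00010010, XZ) ⊢ (q_2, 0010010, Z) ⊢ (q_4, 010010, Z) ⊢ (q_5, 10010, XZ) ⊢ (q_2, 0010, Z) ⊢ (q_4, 010, Z) ⊢ (q_5, 10, XZ) ⊢ (q_2, 0, Z) ⊢ (q_4, ε, Z)
All input consumed; state q_4 ∈ F.

Accept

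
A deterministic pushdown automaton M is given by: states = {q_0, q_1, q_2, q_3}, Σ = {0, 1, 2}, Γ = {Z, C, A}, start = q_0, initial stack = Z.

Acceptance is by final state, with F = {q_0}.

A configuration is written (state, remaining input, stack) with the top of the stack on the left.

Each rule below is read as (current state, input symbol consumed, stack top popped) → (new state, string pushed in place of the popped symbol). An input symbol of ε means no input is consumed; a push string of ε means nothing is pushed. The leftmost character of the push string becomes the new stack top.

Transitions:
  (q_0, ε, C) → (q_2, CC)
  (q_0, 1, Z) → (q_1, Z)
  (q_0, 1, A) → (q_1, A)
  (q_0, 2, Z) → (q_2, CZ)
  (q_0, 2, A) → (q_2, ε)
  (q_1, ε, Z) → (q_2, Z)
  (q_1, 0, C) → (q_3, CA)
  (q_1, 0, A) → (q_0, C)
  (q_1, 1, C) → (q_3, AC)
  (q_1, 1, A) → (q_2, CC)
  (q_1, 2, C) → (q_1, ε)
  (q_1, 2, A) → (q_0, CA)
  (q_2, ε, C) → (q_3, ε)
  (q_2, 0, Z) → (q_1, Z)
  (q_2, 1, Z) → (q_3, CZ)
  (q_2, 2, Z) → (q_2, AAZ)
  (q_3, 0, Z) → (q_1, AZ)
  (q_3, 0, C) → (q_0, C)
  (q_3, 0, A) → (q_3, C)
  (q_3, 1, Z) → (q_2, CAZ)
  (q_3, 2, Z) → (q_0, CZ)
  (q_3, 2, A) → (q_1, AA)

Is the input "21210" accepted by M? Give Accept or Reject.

Accept

(q_0, 21210, Z)
  read 2, top Z: go to q_2, push CZ → (q_2, 1210, CZ)
  ε-move, top C: go to q_3, push ε → (q_3, 1210, Z)
  read 1, top Z: go to q_2, push CAZ → (q_2, 210, CAZ)
  ε-move, top C: go to q_3, push ε → (q_3, 210, AZ)
  read 2, top A: go to q_1, push AA → (q_1, 10, AAZ)
  read 1, top A: go to q_2, push CC → (q_2, 0, CCAZ)
  ε-move, top C: go to q_3, push ε → (q_3, 0, CAZ)
  read 0, top C: go to q_0, push C → (q_0, ε, CAZ)
All input consumed; state q_0 ∈ F.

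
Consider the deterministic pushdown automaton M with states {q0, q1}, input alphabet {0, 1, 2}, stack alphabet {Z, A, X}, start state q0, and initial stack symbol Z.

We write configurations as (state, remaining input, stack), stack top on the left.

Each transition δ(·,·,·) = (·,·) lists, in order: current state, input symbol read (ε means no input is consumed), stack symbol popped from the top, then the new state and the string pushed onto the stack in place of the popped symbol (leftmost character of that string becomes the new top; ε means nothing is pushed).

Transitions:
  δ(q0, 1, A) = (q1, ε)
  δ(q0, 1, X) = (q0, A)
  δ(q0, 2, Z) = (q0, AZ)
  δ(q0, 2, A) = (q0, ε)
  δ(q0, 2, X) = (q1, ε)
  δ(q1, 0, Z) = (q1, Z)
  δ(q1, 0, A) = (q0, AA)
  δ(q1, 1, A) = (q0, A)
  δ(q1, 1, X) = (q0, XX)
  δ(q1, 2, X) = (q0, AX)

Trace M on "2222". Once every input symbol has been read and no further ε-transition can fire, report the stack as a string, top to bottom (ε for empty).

(q0, 2222, Z)
  read 2, top Z: go to q0, push AZ → (q0, 222, AZ)
  read 2, top A: go to q0, push ε → (q0, 22, Z)
  read 2, top Z: go to q0, push AZ → (q0, 2, AZ)
  read 2, top A: go to q0, push ε → (q0, ε, Z)
All input consumed in state q0 with stack Z.

Z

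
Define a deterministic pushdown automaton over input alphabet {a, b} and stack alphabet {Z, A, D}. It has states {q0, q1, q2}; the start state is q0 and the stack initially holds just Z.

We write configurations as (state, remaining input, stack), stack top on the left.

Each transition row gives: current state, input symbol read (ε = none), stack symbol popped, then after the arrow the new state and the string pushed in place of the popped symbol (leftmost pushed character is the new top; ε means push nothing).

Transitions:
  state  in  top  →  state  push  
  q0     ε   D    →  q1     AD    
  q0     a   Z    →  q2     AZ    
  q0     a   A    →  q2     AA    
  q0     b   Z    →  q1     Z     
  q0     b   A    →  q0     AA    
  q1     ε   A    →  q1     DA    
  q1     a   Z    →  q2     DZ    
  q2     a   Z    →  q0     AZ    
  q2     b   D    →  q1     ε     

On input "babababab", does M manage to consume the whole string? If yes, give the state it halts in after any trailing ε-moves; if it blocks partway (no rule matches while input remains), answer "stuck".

q1

(q0, babababab, Z)
  read b, top Z: go to q1, push Z → (q1, abababab, Z)
  read a, top Z: go to q2, push DZ → (q2, bababab, DZ)
  read b, top D: go to q1, push ε → (q1, ababab, Z)
  read a, top Z: go to q2, push DZ → (q2, babab, DZ)
  read b, top D: go to q1, push ε → (q1, abab, Z)
  read a, top Z: go to q2, push DZ → (q2, bab, DZ)
  read b, top D: go to q1, push ε → (q1, ab, Z)
  read a, top Z: go to q2, push DZ → (q2, b, DZ)
  read b, top D: go to q1, push ε → (q1, ε, Z)
All input consumed; M is in state q1.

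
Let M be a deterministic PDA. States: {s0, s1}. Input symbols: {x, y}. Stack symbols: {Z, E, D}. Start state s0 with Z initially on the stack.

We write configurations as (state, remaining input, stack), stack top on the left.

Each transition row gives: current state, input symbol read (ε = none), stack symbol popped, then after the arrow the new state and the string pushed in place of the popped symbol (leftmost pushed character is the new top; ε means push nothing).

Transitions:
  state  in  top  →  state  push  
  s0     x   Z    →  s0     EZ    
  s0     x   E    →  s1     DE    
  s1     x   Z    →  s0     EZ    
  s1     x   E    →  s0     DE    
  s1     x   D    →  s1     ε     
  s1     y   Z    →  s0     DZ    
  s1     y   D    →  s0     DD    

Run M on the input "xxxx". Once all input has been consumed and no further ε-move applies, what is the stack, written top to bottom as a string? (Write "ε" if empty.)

DEZ

(s0, xxxx, Z)
  read x, top Z: go to s0, push EZ → (s0, xxx, EZ)
  read x, top E: go to s1, push DE → (s1, xx, DEZ)
  read x, top D: go to s1, push ε → (s1, x, EZ)
  read x, top E: go to s0, push DE → (s0, ε, DEZ)
All input consumed in state s0 with stack DEZ.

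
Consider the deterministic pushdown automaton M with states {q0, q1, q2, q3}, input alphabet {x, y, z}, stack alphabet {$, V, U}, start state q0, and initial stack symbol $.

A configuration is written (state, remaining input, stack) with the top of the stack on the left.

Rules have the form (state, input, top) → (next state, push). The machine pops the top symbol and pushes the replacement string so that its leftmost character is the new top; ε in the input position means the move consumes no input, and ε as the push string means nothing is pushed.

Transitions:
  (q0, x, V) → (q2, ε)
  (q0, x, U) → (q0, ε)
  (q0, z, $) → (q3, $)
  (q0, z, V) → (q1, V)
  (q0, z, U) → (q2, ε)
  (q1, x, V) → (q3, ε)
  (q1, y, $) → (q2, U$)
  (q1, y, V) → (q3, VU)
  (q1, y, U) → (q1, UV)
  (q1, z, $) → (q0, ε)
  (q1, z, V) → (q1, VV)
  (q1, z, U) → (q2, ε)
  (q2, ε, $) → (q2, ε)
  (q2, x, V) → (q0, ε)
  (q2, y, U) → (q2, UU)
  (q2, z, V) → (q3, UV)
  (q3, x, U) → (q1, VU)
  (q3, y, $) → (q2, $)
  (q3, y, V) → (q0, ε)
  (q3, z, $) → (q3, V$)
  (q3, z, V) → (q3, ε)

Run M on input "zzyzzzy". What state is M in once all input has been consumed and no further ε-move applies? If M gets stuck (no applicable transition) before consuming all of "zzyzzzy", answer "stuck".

(q0, zzyzzzy, $)
  read z, top $: go to q3, push $ → (q3, zyzzzy, $)
  read z, top $: go to q3, push V$ → (q3, yzzzy, V$)
  read y, top V: go to q0, push ε → (q0, zzzy, $)
  read z, top $: go to q3, push $ → (q3, zzy, $)
  read z, top $: go to q3, push V$ → (q3, zy, V$)
  read z, top V: go to q3, push ε → (q3, y, $)
  read y, top $: go to q2, push $ → (q2, ε, $)
  ε-move, top $: go to q2, push ε → (q2, ε, ε)
All input consumed; M is in state q2.

q2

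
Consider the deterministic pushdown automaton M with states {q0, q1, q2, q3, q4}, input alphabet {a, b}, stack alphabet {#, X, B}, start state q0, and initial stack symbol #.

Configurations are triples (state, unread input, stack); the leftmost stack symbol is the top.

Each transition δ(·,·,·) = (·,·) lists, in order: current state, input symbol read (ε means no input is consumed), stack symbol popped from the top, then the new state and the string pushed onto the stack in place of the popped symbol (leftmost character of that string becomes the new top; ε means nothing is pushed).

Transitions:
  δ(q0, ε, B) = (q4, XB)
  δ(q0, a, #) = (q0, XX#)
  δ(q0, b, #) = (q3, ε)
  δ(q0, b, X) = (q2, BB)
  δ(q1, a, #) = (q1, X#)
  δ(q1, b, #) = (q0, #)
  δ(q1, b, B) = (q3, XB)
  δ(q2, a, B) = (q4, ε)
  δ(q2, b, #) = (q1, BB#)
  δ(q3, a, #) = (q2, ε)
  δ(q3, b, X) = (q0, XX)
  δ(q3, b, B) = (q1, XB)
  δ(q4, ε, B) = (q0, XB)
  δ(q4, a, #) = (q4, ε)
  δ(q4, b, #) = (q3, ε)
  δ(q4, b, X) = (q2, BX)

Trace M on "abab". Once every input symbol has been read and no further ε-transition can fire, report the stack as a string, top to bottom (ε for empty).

BBBX#

(q0, abab, #)
  read a, top #: go to q0, push XX# → (q0, bab, XX#)
  read b, top X: go to q2, push BB → (q2, ab, BBX#)
  read a, top B: go to q4, push ε → (q4, b, BX#)
  ε-move, top B: go to q0, push XB → (q0, b, XBX#)
  read b, top X: go to q2, push BB → (q2, ε, BBBX#)
All input consumed in state q2 with stack BBBX#.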